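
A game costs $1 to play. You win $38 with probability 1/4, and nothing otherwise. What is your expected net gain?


E[gain] = (38-1)×1/4 + (-1)×3/4
= 37/4 - 3/4 = 17/2

Expected net gain = $17/2 ≈ $8.50


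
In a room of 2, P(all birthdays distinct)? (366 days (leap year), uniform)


P(all different) = Π(366-i)/366 for i=0..1
= (366/366)×(365/366)×...×(365/366)
= 0.997268

P ≈ 0.9973 ≈ 99.73%


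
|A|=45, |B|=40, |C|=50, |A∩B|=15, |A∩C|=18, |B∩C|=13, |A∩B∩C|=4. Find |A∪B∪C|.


|A∪B∪C| = 45+40+50-15-18-13+4 = 93

|A∪B∪C| = 93


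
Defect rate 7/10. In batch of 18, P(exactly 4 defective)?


Binomial: P(X=4) = C(18,4)×p^4×(1-p)^14
= 3060 × 2401/10000 × 4782969/100000000000000 = 1757038011057/50000000000000000

P(X=4) = 1757038011057/50000000000000000 ≈ 0.00%


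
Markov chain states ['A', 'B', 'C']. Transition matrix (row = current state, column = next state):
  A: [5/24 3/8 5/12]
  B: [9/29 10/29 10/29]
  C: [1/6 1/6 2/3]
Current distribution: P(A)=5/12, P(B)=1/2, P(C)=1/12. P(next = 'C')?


P(next=C) = Σᵢ P(now=i)×P(i→C)
= 5/12×5/12 + 1/2×10/29 + 1/12×2/3
= 25/144 + 5/29 + 1/18 = 559/1392

P = 559/1392 ≈ 0.4016


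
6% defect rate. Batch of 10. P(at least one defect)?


P(all good) = (47/50)^10 = 52599132235830049/97656250000000000
P(≥1 defect) = 45057117764169951/97656250000000000

P = 45057117764169951/97656250000000000 ≈ 46.14%


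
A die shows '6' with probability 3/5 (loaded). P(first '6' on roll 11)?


Geometric: P(X=11) = (1-p)^(k-1)×p = (2/5)^10×3/5 = 3072/48828125

P(X=11) = 3072/48828125 ≈ 0.01%


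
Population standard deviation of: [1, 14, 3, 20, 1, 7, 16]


Mean = 62/7
  (1-62/7)²=3025/49
  (14-62/7)²=1296/49
  (3-62/7)²=1681/49
  (20-62/7)²=6084/49
  (1-62/7)²=3025/49
  (7-62/7)²=169/49
  (16-62/7)²=2500/49
Σ(x-μ)² = 2540/7
σ² = (2540/7)/7 = 2540/49

σ = √(2540/49) ≈ 7.1998


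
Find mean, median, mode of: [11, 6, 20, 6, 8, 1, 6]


Sorted: [1, 6, 6, 6, 8, 11, 20]
Mean = 58/7
Median = 6
Freq: {11: 1, 6: 3, 20: 1, 8: 1, 1: 1}
Mode: [6]

Mean=58/7, Median=6, Mode=6


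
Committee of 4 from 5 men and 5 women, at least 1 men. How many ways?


Count by #men:
  1M,3W: C(5,1)×C(5,3)=50
  2M,2W: C(5,2)×C(5,2)=100
  3M,1W: C(5,3)×C(5,1)=50
  4M,0W: C(5,4)×C(5,0)=5
Total = 205

205


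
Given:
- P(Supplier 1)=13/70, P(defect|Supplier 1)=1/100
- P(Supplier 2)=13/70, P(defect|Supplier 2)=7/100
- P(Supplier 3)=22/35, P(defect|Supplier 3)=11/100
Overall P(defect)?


P(B) = Σ P(B|Aᵢ)×P(Aᵢ)
  1/100×13/70 = 13/7000
  7/100×13/70 = 13/1000
  11/100×22/35 = 121/1750
Sum = 21/250

P(defect) = 21/250 ≈ 8.40%


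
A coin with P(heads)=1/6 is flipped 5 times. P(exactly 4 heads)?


Binomial: P(X=4) = C(5,4)×p^4×(1-p)^1
= 5 × 1/1296 × 5/6 = 25/7776

P(X=4) = 25/7776 ≈ 0.32%


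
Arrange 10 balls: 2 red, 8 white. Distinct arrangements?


10!/(2!×8!) = 45

45


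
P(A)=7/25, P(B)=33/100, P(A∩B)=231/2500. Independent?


P(A)×P(B) = 231/2500
P(A∩B) = 231/2500
Equal ✓ → Independent

Yes, independent


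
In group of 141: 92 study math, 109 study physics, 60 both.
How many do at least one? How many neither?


|A∪B| = 92+109-60 = 141
Neither = 141-141 = 0

At least one: 141; Neither: 0


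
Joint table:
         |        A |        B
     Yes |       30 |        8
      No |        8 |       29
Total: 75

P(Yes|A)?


P(Yes|A) = 30/(30+8) = 30/38 = 15/19

P = 15/19 ≈ 78.95%


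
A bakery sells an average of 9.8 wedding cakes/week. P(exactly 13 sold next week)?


Poisson(λ=9.8): P(X=13) = e^(-λ)×λ^k/k!
= e^(-9.8) × 9.8^13 / 13!
≈ 5.545159943e-05 × 7.6902238926e+12 / 6227020800 ≈ 0.068481

P(X=13) ≈ 0.068481 ≈ 6.85%


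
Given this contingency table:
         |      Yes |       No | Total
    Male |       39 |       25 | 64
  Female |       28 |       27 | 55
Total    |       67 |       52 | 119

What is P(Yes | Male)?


P(Yes | Male) = 39/(39+25) = 39/64

P(Yes|Male) = 39/64 ≈ 60.94%


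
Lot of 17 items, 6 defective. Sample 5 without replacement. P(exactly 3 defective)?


Hypergeometric: C(6,3)×C(11,2)/C(17,5)
= 20×55/6188 = 275/1547

P(X=3) = 275/1547 ≈ 17.78%


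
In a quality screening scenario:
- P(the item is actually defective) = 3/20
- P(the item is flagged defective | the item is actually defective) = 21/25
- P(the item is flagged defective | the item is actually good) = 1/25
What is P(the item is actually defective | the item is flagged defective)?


Using Bayes' theorem:
P(A|B) = P(B|A)·P(A) / P(B)

P(the item is flagged defective) = 21/25 × 3/20 + 1/25 × 17/20
= 63/500 + 17/500 = 4/25

P(the item is actually defective|the item is flagged defective) = (63/500) / (4/25) = 63/80

P(the item is actually defective|the item is flagged defective) = 63/80 ≈ 78.75%


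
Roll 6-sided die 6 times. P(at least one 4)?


P(no 4)^6 = (5/6)^6 = 15625/46656
P(≥1) = 1 - 15625/46656 = 31031/46656

P = 31031/46656 ≈ 66.51%


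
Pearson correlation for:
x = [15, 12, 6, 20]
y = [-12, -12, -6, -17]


n=4, Σx=53, Σy=-47, Σxy=-700, Σx²=805, Σy²=613
r = (4×(-700) - 53×(-47))/√((4×805 - 53²)(4×613 - (-47)²))
= -309/√(411×243) = -309/√99873 ≈ -309/316.0269 ≈ -0.9778

r ≈ -0.9778


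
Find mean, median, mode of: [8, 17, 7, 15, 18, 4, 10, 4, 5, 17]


Sorted: [4, 4, 5, 7, 8, 10, 15, 17, 17, 18]
Mean = 105/10 = 21/2
Median = 9
Freq: {8: 1, 17: 2, 7: 1, 15: 1, 18: 1, 4: 2, 10: 1, 5: 1}
Mode: [4, 17]

Mean=21/2, Median=9, Mode=[4, 17]


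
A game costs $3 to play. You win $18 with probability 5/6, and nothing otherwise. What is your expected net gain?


E[gain] = (18-3)×5/6 + (-3)×1/6
= 25/2 - 1/2 = 12

Expected net gain = $12 ≈ $12.00


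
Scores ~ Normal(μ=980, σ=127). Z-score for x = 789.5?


z = (x - μ)/σ = (789.5 - 980)/127 = -1.5

z = -1.5


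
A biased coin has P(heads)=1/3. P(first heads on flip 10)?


Geometric: P(X=10) = (1-p)^(k-1)×p = (2/3)^9×1/3 = 512/59049

P(X=10) = 512/59049 ≈ 0.87%


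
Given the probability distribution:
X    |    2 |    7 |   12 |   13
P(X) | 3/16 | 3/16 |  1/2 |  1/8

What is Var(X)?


E[X] = 149/16
E[X²] = 1649/16
Var(X) = E[X²] - (E[X])² = 1649/16 - 22201/256 = 4183/256

Var(X) = 4183/256 ≈ 16.3398


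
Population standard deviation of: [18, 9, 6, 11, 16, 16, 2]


Mean = 78/7
  (18-78/7)²=2304/49
  (9-78/7)²=225/49
  (6-78/7)²=1296/49
  (11-78/7)²=1/49
  (16-78/7)²=1156/49
  (16-78/7)²=1156/49
  (2-78/7)²=4096/49
Σ(x-μ)² = 1462/7
σ² = (1462/7)/7 = 1462/49

σ = √(1462/49) ≈ 5.4623


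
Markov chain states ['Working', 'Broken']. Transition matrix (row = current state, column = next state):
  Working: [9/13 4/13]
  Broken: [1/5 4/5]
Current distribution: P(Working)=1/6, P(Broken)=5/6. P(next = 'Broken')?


P(next=Broken) = Σᵢ P(now=i)×P(i→Broken)
= 1/6×4/13 + 5/6×4/5
= 2/39 + 2/3 = 28/39

P = 28/39 ≈ 0.7179


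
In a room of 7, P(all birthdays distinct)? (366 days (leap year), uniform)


P(all different) = Π(366-i)/366 for i=0..6
= (366/366)×(365/366)×...×(360/366)
= 0.943914

P ≈ 0.9439 ≈ 94.39%


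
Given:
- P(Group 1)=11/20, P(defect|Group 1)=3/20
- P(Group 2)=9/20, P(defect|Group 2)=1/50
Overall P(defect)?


P(B) = Σ P(B|Aᵢ)×P(Aᵢ)
  3/20×11/20 = 33/400
  1/50×9/20 = 9/1000
Sum = 183/2000

P(defect) = 183/2000 ≈ 9.15%


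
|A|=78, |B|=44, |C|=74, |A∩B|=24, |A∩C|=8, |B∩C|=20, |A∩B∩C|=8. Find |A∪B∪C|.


|A∪B∪C| = 78+44+74-24-8-20+8 = 152

|A∪B∪C| = 152


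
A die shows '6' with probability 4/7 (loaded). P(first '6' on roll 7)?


Geometric: P(X=7) = (1-p)^(k-1)×p = (3/7)^6×4/7 = 2916/823543

P(X=7) = 2916/823543 ≈ 0.35%


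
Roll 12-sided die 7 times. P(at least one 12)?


P(no 12)^7 = (11/12)^7 = 19487171/35831808
P(≥1) = 1 - 19487171/35831808 = 16344637/35831808

P = 16344637/35831808 ≈ 45.61%


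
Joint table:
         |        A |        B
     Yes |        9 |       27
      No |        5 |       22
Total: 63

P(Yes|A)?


P(Yes|A) = 9/(9+5) = 9/14

P = 9/14 ≈ 64.29%


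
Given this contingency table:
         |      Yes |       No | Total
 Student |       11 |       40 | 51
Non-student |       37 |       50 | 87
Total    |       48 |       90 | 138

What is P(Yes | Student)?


P(Yes | Student) = 11/(11+40) = 11/51

P(Yes|Student) = 11/51 ≈ 21.57%


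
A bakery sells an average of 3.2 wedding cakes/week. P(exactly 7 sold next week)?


Poisson(λ=3.2): P(X=7) = e^(-λ)×λ^k/k!
= e^(-3.2) × 3.2^7 / 7!
≈ 0.04076220398 × 3435.9738368 / 5040 ≈ 0.027789

P(X=7) ≈ 0.027789 ≈ 2.78%


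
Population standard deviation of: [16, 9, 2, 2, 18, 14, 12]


Mean = 73/7
  (16-73/7)²=1521/49
  (9-73/7)²=100/49
  (2-73/7)²=3481/49
  (2-73/7)²=3481/49
  (18-73/7)²=2809/49
  (14-73/7)²=625/49
  (12-73/7)²=121/49
Σ(x-μ)² = 1734/7
σ² = (1734/7)/7 = 1734/49

σ = √(1734/49) ≈ 5.9488


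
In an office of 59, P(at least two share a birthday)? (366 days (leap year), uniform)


P(all different) = Π(366-i)/366 for i=0..58
= 0.007112
P(match) = 1 - 0.007112 = 0.992888

P ≈ 0.9929 ≈ 99.29%


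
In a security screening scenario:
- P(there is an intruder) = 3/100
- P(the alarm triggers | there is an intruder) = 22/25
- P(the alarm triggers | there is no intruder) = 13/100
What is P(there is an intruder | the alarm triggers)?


Using Bayes' theorem:
P(A|B) = P(B|A)·P(A) / P(B)

P(the alarm triggers) = 22/25 × 3/100 + 13/100 × 97/100
= 33/1250 + 1261/10000 = 61/400

P(there is an intruder|the alarm triggers) = (33/1250) / (61/400) = 264/1525

P(there is an intruder|the alarm triggers) = 264/1525 ≈ 17.31%


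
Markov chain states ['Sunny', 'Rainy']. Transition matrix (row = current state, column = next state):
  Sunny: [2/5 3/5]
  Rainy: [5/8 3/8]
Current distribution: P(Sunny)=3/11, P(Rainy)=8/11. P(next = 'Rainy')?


P(next=Rainy) = Σᵢ P(now=i)×P(i→Rainy)
= 3/11×3/5 + 8/11×3/8
= 9/55 + 3/11 = 24/55

P = 24/55 ≈ 0.4364


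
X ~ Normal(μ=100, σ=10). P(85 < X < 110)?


z₁=(85-100)/10=-1.5, z₂=(110-100)/10=1.0
P = Φ(1.0) - Φ(-1.5) = 0.841345 - 0.066807 = 0.774538 ≈ 0.7745

P(85 < X < 110) ≈ 0.7745


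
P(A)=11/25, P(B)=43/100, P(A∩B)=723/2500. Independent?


P(A)×P(B) = 473/2500
P(A∩B) = 723/2500
Not equal → NOT independent

No, not independent


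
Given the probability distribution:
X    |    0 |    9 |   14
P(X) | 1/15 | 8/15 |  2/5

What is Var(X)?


E[X] = 52/5
E[X²] = 608/5
Var(X) = E[X²] - (E[X])² = 608/5 - 2704/25 = 336/25

Var(X) = 336/25 ≈ 13.4400


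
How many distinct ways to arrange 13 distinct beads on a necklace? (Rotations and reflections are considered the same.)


Free circular arrangements: rotations and reflections both identified.
(n-1)!/2 = 12!/2 = 479001600/2 = 239500800

239500800


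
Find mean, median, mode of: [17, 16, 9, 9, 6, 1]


Sorted: [1, 6, 9, 9, 16, 17]
Mean = 58/6 = 29/3
Median = 9
Freq: {17: 1, 16: 1, 9: 2, 6: 1, 1: 1}
Mode: [9]

Mean=29/3, Median=9, Mode=9


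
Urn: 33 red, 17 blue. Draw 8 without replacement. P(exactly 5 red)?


Hypergeometric: C(33,5)×C(17,3)/C(50,8)
= 237336×680/536878650 = 489056/1626905

P(X=5) = 489056/1626905 ≈ 30.06%


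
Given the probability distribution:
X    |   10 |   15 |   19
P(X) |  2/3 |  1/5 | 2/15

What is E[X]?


E[X] = Σ x·P(X=x)
= (10)×(2/3) + (15)×(1/5) + (19)×(2/15)
= 61/5

E[X] = 61/5


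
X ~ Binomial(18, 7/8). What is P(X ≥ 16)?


P(X ≥ 16) = Σ P(X=i) for i=16..18
P(X=16) = 5084638377148953/18014398509481984
P(X=17) = 2093674625884863/9007199254740992
P(X=18) = 1628413597910449/18014398509481984
Sum = 1362550153353641/2251799813685248

P(X ≥ 16) = 1362550153353641/2251799813685248 ≈ 60.51%


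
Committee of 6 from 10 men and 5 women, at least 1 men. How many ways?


Count by #men:
  1M,5W: C(10,1)×C(5,5)=10
  2M,4W: C(10,2)×C(5,4)=225
  3M,3W: C(10,3)×C(5,3)=1200
  4M,2W: C(10,4)×C(5,2)=2100
  5M,1W: C(10,5)×C(5,1)=1260
  6M,0W: C(10,6)×C(5,0)=210
Total = 5005

5005


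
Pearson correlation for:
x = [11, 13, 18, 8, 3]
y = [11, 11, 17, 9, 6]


n=5, Σx=53, Σy=54, Σxy=660, Σx²=687, Σy²=648
r = (5×660 - 53×54)/√((5×687 - 53²)(5×648 - 54²))
= 438/√(626×324) = 438/√202824 ≈ 438/450.3599 ≈ 0.9726

r ≈ 0.9726


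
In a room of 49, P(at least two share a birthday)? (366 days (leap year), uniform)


P(all different) = Π(366-i)/366 for i=0..48
= 0.034553
P(match) = 1 - 0.034553 = 0.965447

P ≈ 0.9654 ≈ 96.54%


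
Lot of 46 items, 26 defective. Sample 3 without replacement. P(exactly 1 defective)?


Hypergeometric: C(26,1)×C(20,2)/C(46,3)
= 26×190/15180 = 247/759

P(X=1) = 247/759 ≈ 32.54%


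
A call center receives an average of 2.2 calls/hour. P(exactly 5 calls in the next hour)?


Poisson(λ=2.2): P(X=5) = e^(-λ)×λ^k/k!
= e^(-2.2) × 2.2^5 / 5!
≈ 0.1108031584 × 51.53632 / 120 ≈ 0.047587

P(X=5) ≈ 0.047587 ≈ 4.76%


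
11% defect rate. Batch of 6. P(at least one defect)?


P(all good) = (89/100)^6 = 496981290961/1000000000000
P(≥1 defect) = 503018709039/1000000000000

P = 503018709039/1000000000000 ≈ 50.30%


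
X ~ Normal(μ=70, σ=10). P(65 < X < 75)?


z₁=(65-70)/10=-0.5, z₂=(75-70)/10=0.5
P = Φ(0.5) - Φ(-0.5) = 0.691462 - 0.308538 = 0.382924 ≈ 0.3829

P(65 < X < 75) ≈ 0.3829


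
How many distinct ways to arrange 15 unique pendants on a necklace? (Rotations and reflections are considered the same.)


Free circular arrangements: rotations and reflections both identified.
(n-1)!/2 = 14!/2 = 87178291200/2 = 43589145600

43589145600


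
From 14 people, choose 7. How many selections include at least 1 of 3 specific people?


Complement: C(14,7) - C(11,7) = 3432 - 330 = 3102

3102


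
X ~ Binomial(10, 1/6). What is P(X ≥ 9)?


P(X ≥ 9) = Σ P(X=i) for i=9..10
P(X=9) = 25/30233088
P(X=10) = 1/60466176
Sum = 17/20155392

P(X ≥ 9) = 17/20155392 ≈ 0.00%


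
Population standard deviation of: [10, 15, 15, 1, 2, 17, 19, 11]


Mean = 90/8 = 45/4
  (10-45/4)²=25/16
  (15-45/4)²=225/16
  (15-45/4)²=225/16
  (1-45/4)²=1681/16
  (2-45/4)²=1369/16
  (17-45/4)²=529/16
  (19-45/4)²=961/16
  (11-45/4)²=1/16
Σ(x-μ)² = 627/2
σ² = (627/2)/8 = 627/16

σ = √(627/16) ≈ 6.2600


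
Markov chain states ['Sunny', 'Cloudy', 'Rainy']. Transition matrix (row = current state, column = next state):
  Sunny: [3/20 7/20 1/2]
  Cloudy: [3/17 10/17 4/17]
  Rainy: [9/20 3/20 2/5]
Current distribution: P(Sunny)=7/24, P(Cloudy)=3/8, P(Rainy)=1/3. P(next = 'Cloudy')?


P(next=Cloudy) = Σᵢ P(now=i)×P(i→Cloudy)
= 7/24×7/20 + 3/8×10/17 + 1/3×3/20
= 49/480 + 15/68 + 1/20 = 3041/8160

P = 3041/8160 ≈ 0.3727


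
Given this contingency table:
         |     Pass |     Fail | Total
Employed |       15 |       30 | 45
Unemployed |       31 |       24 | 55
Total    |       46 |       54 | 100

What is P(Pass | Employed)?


P(Pass | Employed) = 15/(15+30) = 15/45 = 1/3

P(Pass|Employed) = 1/3 ≈ 33.33%


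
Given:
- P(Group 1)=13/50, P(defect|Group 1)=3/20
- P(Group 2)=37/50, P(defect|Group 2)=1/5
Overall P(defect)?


P(B) = Σ P(B|Aᵢ)×P(Aᵢ)
  3/20×13/50 = 39/1000
  1/5×37/50 = 37/250
Sum = 187/1000

P(defect) = 187/1000 ≈ 18.70%


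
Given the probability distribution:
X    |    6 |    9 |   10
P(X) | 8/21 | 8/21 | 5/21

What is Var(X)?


E[X] = 170/21
E[X²] = 1436/21
Var(X) = E[X²] - (E[X])² = 1436/21 - 28900/441 = 1256/441

Var(X) = 1256/441 ≈ 2.8481


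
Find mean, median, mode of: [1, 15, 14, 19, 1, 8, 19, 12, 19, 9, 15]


Sorted: [1, 1, 8, 9, 12, 14, 15, 15, 19, 19, 19]
Mean = 132/11 = 12
Median = 14
Freq: {1: 2, 15: 2, 14: 1, 19: 3, 8: 1, 12: 1, 9: 1}
Mode: [19]

Mean=12, Median=14, Mode=19


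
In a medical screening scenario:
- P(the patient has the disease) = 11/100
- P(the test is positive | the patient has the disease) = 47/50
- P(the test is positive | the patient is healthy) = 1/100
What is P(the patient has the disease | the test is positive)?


Using Bayes' theorem:
P(A|B) = P(B|A)·P(A) / P(B)

P(the test is positive) = 47/50 × 11/100 + 1/100 × 89/100
= 517/5000 + 89/10000 = 1123/10000

P(the patient has the disease|the test is positive) = (517/5000) / (1123/10000) = 1034/1123

P(the patient has the disease|the test is positive) = 1034/1123 ≈ 92.07%


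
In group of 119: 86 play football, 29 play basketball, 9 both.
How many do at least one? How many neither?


|A∪B| = 86+29-9 = 106
Neither = 119-106 = 13

At least one: 106; Neither: 13


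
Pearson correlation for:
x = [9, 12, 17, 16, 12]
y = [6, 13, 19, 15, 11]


n=5, Σx=66, Σy=64, Σxy=905, Σx²=914, Σy²=912
r = (5×905 - 66×64)/√((5×914 - 66²)(5×912 - 64²))
= 301/√(214×464) = 301/√99296 ≈ 301/315.1127 ≈ 0.9552

r ≈ 0.9552


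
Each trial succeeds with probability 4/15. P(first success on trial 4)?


Geometric: P(X=4) = (1-p)^(k-1)×p = (11/15)^3×4/15 = 5324/50625

P(X=4) = 5324/50625 ≈ 10.52%


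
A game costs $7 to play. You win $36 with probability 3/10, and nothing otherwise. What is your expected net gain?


E[gain] = (36-7)×3/10 + (-7)×7/10
= 87/10 - 49/10 = 19/5

Expected net gain = $19/5 ≈ $3.80


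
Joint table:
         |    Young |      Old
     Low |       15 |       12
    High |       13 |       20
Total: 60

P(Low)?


P(Low) = (15+12)/60 = 27/60 = 9/20

P(Low) = 9/20 ≈ 45.00%


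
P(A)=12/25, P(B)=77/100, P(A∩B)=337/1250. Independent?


P(A)×P(B) = 231/625
P(A∩B) = 337/1250
Not equal → NOT independent

No, not independent


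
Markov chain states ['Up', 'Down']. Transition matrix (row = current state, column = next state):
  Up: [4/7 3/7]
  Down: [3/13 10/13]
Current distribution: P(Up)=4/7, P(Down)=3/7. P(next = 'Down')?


P(next=Down) = Σᵢ P(now=i)×P(i→Down)
= 4/7×3/7 + 3/7×10/13
= 12/49 + 30/91 = 366/637

P = 366/637 ≈ 0.5746


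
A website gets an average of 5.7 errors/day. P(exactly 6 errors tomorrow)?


Poisson(λ=5.7): P(X=6) = e^(-λ)×λ^k/k!
= e^(-5.7) × 5.7^6 / 6!
≈ 0.003345965457 × 34296.447249 / 720 ≈ 0.159382

P(X=6) ≈ 0.159382 ≈ 15.94%


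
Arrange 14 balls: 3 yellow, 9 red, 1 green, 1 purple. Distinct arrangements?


14!/(3!×9!×1!×1!) = 40040

40040


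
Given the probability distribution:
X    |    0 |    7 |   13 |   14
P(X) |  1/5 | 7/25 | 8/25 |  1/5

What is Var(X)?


E[X] = 223/25
E[X²] = 107
Var(X) = E[X²] - (E[X])² = 107 - 49729/625 = 17146/625

Var(X) = 17146/625 ≈ 27.4336


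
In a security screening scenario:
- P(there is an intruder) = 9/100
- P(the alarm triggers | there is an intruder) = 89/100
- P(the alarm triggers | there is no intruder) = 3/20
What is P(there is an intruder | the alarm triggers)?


Using Bayes' theorem:
P(A|B) = P(B|A)·P(A) / P(B)

P(the alarm triggers) = 89/100 × 9/100 + 3/20 × 91/100
= 801/10000 + 273/2000 = 1083/5000

P(there is an intruder|the alarm triggers) = (801/10000) / (1083/5000) = 267/722

P(there is an intruder|the alarm triggers) = 267/722 ≈ 36.98%


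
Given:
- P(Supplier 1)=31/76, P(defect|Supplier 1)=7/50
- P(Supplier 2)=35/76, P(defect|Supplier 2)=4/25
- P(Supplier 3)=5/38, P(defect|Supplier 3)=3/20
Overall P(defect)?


P(B) = Σ P(B|Aᵢ)×P(Aᵢ)
  7/50×31/76 = 217/3800
  4/25×35/76 = 7/95
  3/20×5/38 = 3/152
Sum = 143/950

P(defect) = 143/950 ≈ 15.05%


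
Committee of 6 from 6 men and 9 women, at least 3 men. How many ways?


Count by #men:
  3M,3W: C(6,3)×C(9,3)=1680
  4M,2W: C(6,4)×C(9,2)=540
  5M,1W: C(6,5)×C(9,1)=54
  6M,0W: C(6,6)×C(9,0)=1
Total = 2275

2275


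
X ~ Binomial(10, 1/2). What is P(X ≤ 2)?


P(X ≤ 2) = Σ P(X=i) for i=0..2
P(X=0) = 1/1024
P(X=1) = 5/512
P(X=2) = 45/1024
Sum = 7/128

P(X ≤ 2) = 7/128 ≈ 5.47%


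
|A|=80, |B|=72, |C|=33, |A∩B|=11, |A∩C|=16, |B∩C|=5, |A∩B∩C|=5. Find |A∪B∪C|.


|A∪B∪C| = 80+72+33-11-16-5+5 = 158

|A∪B∪C| = 158


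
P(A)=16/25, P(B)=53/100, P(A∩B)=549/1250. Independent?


P(A)×P(B) = 212/625
P(A∩B) = 549/1250
Not equal → NOT independent

No, not independent


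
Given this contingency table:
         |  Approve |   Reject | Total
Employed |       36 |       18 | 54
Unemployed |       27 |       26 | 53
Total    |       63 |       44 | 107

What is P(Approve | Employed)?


P(Approve | Employed) = 36/(36+18) = 36/54 = 2/3

P(Approve|Employed) = 2/3 ≈ 66.67%


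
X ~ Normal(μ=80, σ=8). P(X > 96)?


z = (96-80)/8 = 2.0
P(X > 96) = 1 - P(Z ≤ 2.0) = 1 - 0.9772 = 0.0228

P(X > 96) ≈ 0.0228


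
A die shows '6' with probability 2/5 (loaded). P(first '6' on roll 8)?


Geometric: P(X=8) = (1-p)^(k-1)×p = (3/5)^7×2/5 = 4374/390625

P(X=8) = 4374/390625 ≈ 1.12%


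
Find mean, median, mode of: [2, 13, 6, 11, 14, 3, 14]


Sorted: [2, 3, 6, 11, 13, 14, 14]
Mean = 63/7 = 9
Median = 11
Freq: {2: 1, 13: 1, 6: 1, 11: 1, 14: 2, 3: 1}
Mode: [14]

Mean=9, Median=11, Mode=14


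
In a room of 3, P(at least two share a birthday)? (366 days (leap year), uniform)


P(all different) = Π(366-i)/366 for i=0..2
= 0.991818
P(match) = 1 - 0.991818 = 0.008182

P ≈ 0.0082 ≈ 0.82%


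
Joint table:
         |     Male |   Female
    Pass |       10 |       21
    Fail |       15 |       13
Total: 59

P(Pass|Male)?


P(Pass|Male) = 10/(10+15) = 10/25 = 2/5

P = 2/5 ≈ 40.00%


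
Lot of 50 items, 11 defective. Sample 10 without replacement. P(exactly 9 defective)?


Hypergeometric: C(11,9)×C(39,1)/C(50,10)
= 55×39/10272278170 = 39/186768694

P(X=9) = 39/186768694 ≈ 0.00%


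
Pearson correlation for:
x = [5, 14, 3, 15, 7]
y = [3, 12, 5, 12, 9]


n=5, Σx=44, Σy=41, Σxy=441, Σx²=504, Σy²=403
r = (5×441 - 44×41)/√((5×504 - 44²)(5×403 - 41²))
= 401/√(584×334) = 401/√195056 ≈ 401/441.6514 ≈ 0.9080

r ≈ 0.9080


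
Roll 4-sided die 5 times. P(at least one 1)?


P(no 1)^5 = (3/4)^5 = 243/1024
P(≥1) = 1 - 243/1024 = 781/1024

P = 781/1024 ≈ 76.27%


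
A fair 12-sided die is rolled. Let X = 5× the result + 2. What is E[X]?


E[die] = (1+12)/2 = 13/2
E[X] = 5×13/2 + 2 = 69/2

E[X] = 69/2


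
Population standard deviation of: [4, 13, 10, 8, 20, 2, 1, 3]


Mean = 61/8
  (4-61/8)²=841/64
  (13-61/8)²=1849/64
  (10-61/8)²=361/64
  (8-61/8)²=9/64
  (20-61/8)²=9801/64
  (2-61/8)²=2025/64
  (1-61/8)²=2809/64
  (3-61/8)²=1369/64
Σ(x-μ)² = 2383/8
σ² = (2383/8)/8 = 2383/64

σ = √(2383/64) ≈ 6.1020


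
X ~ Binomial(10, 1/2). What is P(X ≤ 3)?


P(X ≤ 3) = Σ P(X=i) for i=0..3
P(X=0) = 1/1024
P(X=1) = 5/512
P(X=2) = 45/1024
P(X=3) = 15/128
Sum = 11/64

P(X ≤ 3) = 11/64 ≈ 17.19%


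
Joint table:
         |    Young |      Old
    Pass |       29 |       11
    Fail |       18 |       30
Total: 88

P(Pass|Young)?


P(Pass|Young) = 29/(29+18) = 29/47

P = 29/47 ≈ 61.70%


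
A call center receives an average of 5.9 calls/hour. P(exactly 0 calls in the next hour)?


Poisson(λ=5.9): P(X=0) = e^(-λ)×λ^k/k!
= e^(-5.9) × 5.9^0 / 0!
≈ 0.002739444819 × 1 / 1 ≈ 0.002739

P(X=0) ≈ 0.002739 ≈ 0.27%


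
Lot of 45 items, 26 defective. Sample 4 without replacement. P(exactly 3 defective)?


Hypergeometric: C(26,3)×C(19,1)/C(45,4)
= 2600×19/148995 = 9880/29799

P(X=3) = 9880/29799 ≈ 33.16%


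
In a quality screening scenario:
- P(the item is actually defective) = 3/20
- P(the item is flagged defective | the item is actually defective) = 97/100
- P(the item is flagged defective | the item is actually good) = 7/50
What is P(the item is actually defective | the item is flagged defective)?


Using Bayes' theorem:
P(A|B) = P(B|A)·P(A) / P(B)

P(the item is flagged defective) = 97/100 × 3/20 + 7/50 × 17/20
= 291/2000 + 119/1000 = 529/2000

P(the item is actually defective|the item is flagged defective) = (291/2000) / (529/2000) = 291/529

P(the item is actually defective|the item is flagged defective) = 291/529 ≈ 55.01%


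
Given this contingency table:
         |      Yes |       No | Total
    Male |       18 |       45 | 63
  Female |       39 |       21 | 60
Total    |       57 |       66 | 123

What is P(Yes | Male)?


P(Yes | Male) = 18/(18+45) = 18/63 = 2/7

P(Yes|Male) = 2/7 ≈ 28.57%


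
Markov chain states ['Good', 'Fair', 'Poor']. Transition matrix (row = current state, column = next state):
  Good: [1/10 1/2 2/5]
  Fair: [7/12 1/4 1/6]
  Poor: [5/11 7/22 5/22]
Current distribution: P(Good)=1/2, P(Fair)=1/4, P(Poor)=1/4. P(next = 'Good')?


P(next=Good) = Σᵢ P(now=i)×P(i→Good)
= 1/2×1/10 + 1/4×7/12 + 1/4×5/11
= 1/20 + 7/48 + 5/44 = 817/2640

P = 817/2640 ≈ 0.3095


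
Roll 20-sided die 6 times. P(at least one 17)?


P(no 17)^6 = (19/20)^6 = 47045881/64000000
P(≥1) = 1 - 47045881/64000000 = 16954119/64000000

P = 16954119/64000000 ≈ 26.49%


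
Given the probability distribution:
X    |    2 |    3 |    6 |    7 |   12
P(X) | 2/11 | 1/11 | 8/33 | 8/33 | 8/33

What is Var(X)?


E[X] = 221/33
E[X²] = 1883/33
Var(X) = E[X²] - (E[X])² = 1883/33 - 48841/1089 = 13298/1089

Var(X) = 13298/1089 ≈ 12.2112


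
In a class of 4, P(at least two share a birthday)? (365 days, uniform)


P(all different) = Π(365-i)/365 for i=0..3
= 0.983644
P(match) = 1 - 0.983644 = 0.016356

P ≈ 0.0164 ≈ 1.64%


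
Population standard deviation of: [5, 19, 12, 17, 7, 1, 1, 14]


Mean = 76/8 = 19/2
  (5-19/2)²=81/4
  (19-19/2)²=361/4
  (12-19/2)²=25/4
  (17-19/2)²=225/4
  (7-19/2)²=25/4
  (1-19/2)²=289/4
  (1-19/2)²=289/4
  (14-19/2)²=81/4
Σ(x-μ)² = 344
σ² = 344/8 = 43

σ = √(43) ≈ 6.5574


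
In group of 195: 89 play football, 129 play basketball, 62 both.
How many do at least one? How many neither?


|A∪B| = 89+129-62 = 156
Neither = 195-156 = 39

At least one: 156; Neither: 39


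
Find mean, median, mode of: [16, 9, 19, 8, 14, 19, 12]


Sorted: [8, 9, 12, 14, 16, 19, 19]
Mean = 97/7
Median = 14
Freq: {16: 1, 9: 1, 19: 2, 8: 1, 14: 1, 12: 1}
Mode: [19]

Mean=97/7, Median=14, Mode=19


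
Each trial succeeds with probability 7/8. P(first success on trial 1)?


Geometric: P(X=1) = (1-p)^(k-1)×p = (1/8)^0×7/8 = 7/8

P(X=1) = 7/8 ≈ 87.50%


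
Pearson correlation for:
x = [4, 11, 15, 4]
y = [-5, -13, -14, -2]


n=4, Σx=34, Σy=-34, Σxy=-381, Σx²=378, Σy²=394
r = (4×(-381) - 34×(-34))/√((4×378 - 34²)(4×394 - (-34)²))
= -368/√(356×420) = -368/√149520 ≈ -368/386.6782 ≈ -0.9517

r ≈ -0.9517


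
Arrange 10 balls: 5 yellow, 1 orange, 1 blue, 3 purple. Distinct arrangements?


10!/(5!×1!×1!×3!) = 5040

5040


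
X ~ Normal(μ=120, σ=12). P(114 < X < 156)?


z₁=(114-120)/12=-0.5, z₂=(156-120)/12=3.0
P = Φ(3.0) - Φ(-0.5) = 0.998650 - 0.308538 = 0.690112 ≈ 0.6901

P(114 < X < 156) ≈ 0.6901


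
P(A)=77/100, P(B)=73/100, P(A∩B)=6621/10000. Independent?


P(A)×P(B) = 5621/10000
P(A∩B) = 6621/10000
Not equal → NOT independent

No, not independent


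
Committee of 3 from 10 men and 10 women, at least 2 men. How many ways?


Count by #men:
  2M,1W: C(10,2)×C(10,1)=450
  3M,0W: C(10,3)×C(10,0)=120
Total = 570

570


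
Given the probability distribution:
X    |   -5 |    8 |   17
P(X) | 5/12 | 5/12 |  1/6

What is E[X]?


E[X] = Σ x·P(X=x)
= (-5)×(5/12) + (8)×(5/12) + (17)×(1/6)
= 49/12

E[X] = 49/12


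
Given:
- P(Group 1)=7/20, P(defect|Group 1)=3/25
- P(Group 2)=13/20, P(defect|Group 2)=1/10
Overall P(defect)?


P(B) = Σ P(B|Aᵢ)×P(Aᵢ)
  3/25×7/20 = 21/500
  1/10×13/20 = 13/200
Sum = 107/1000

P(defect) = 107/1000 ≈ 10.70%


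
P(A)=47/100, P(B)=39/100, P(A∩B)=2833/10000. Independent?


P(A)×P(B) = 1833/10000
P(A∩B) = 2833/10000
Not equal → NOT independent

No, not independent


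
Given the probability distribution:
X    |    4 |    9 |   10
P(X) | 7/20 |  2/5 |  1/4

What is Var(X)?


E[X] = 15/2
E[X²] = 63
Var(X) = E[X²] - (E[X])² = 63 - 225/4 = 27/4

Var(X) = 27/4 ≈ 6.7500


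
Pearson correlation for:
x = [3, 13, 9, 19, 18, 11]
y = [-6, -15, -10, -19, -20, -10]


n=6, Σx=73, Σy=-80, Σxy=-1134, Σx²=1065, Σy²=1222
r = (6×(-1134) - 73×(-80))/√((6×1065 - 73²)(6×1222 - (-80)²))
= -964/√(1061×932) = -964/√988852 ≈ -964/994.4104 ≈ -0.9694

r ≈ -0.9694


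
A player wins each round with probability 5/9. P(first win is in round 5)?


Geometric: P(X=5) = (1-p)^(k-1)×p = (4/9)^4×5/9 = 1280/59049

P(X=5) = 1280/59049 ≈ 2.17%


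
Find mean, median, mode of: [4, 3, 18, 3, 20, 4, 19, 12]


Sorted: [3, 3, 4, 4, 12, 18, 19, 20]
Mean = 83/8
Median = 8
Freq: {4: 2, 3: 2, 18: 1, 20: 1, 19: 1, 12: 1}
Mode: [3, 4]

Mean=83/8, Median=8, Mode=[3, 4]


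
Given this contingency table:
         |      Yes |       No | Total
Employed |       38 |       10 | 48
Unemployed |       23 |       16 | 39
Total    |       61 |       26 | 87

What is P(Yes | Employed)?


P(Yes | Employed) = 38/(38+10) = 38/48 = 19/24

P(Yes|Employed) = 19/24 ≈ 79.17%


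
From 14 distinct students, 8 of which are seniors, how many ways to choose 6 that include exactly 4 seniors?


Choose 4 of the 8 seniors and 2 of the other 6 students:
C(8,4)×C(6,2) = 70×15 = 1050

1050


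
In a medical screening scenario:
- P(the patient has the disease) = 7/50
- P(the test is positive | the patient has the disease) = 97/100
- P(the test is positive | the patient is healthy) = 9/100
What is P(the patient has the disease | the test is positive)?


Using Bayes' theorem:
P(A|B) = P(B|A)·P(A) / P(B)

P(the test is positive) = 97/100 × 7/50 + 9/100 × 43/50
= 679/5000 + 387/5000 = 533/2500

P(the patient has the disease|the test is positive) = (679/5000) / (533/2500) = 679/1066

P(the patient has the disease|the test is positive) = 679/1066 ≈ 63.70%


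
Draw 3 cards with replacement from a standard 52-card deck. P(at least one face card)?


P(not a face card) = 40/52 = 10/13
P(none in 3 draws) = (10/13)^3 = 1000/2197
P(≥1 face card) = 1 - 1000/2197 = 1197/2197

P = 1197/2197 ≈ 54.48%


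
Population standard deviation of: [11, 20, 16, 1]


Mean = 48/4 = 12
  (11-12)²=1
  (20-12)²=64
  (16-12)²=16
  (1-12)²=121
Σ(x-μ)² = 202
σ² = 202/4 = 101/2

σ = √(101/2) ≈ 7.1063


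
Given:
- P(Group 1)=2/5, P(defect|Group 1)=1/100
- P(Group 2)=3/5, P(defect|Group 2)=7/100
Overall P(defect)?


P(B) = Σ P(B|Aᵢ)×P(Aᵢ)
  1/100×2/5 = 1/250
  7/100×3/5 = 21/500
Sum = 23/500

P(defect) = 23/500 ≈ 4.60%


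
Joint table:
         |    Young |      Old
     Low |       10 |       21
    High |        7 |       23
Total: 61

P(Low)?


P(Low) = (10+21)/61 = 31/61

P(Low) = 31/61 ≈ 50.82%


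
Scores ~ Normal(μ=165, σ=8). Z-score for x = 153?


z = (x - μ)/σ = (153 - 165)/8 = -1.5

z = -1.5


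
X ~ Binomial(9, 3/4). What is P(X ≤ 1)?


P(X ≤ 1) = Σ P(X=i) for i=0..1
P(X=0) = 1/262144
P(X=1) = 27/262144
Sum = 7/65536

P(X ≤ 1) = 7/65536 ≈ 0.01%


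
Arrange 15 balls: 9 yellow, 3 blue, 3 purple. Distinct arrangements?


15!/(9!×3!×3!) = 100100

100100


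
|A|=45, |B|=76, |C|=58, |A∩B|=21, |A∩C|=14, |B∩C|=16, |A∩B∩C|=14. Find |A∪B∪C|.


|A∪B∪C| = 45+76+58-21-14-16+14 = 142

|A∪B∪C| = 142


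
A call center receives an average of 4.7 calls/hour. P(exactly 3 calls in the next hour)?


Poisson(λ=4.7): P(X=3) = e^(-λ)×λ^k/k!
= e^(-4.7) × 4.7^3 / 3!
≈ 0.009095277102 × 103.823 / 6 ≈ 0.157383

P(X=3) ≈ 0.157383 ≈ 15.74%


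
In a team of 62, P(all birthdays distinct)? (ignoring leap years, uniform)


P(all different) = Π(365-i)/365 for i=0..61
= (365/365)×(364/365)×...×(304/365)
= 0.004090

P ≈ 0.0041 ≈ 0.41%


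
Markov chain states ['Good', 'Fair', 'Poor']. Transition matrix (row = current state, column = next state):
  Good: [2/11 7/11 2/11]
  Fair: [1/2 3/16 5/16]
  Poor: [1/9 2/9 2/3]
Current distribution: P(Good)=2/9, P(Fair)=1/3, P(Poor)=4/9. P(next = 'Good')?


P(next=Good) = Σᵢ P(now=i)×P(i→Good)
= 2/9×2/11 + 1/3×1/2 + 4/9×1/9
= 4/99 + 1/6 + 4/81 = 457/1782

P = 457/1782 ≈ 0.2565


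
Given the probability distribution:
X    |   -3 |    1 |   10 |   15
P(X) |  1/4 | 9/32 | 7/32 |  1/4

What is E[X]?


E[X] = Σ x·P(X=x)
= (-3)×(1/4) + (1)×(9/32) + (10)×(7/32) + (15)×(1/4)
= 175/32

E[X] = 175/32


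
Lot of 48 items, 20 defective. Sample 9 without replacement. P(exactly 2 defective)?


Hypergeometric: C(20,2)×C(28,7)/C(48,9)
= 190×1184040/1677106640 = 11115/82861

P(X=2) = 11115/82861 ≈ 13.41%


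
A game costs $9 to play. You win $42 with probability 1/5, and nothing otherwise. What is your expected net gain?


E[gain] = (42-9)×1/5 + (-9)×4/5
= 33/5 - 36/5 = -3/5

Expected net gain = $-3/5 ≈ $-0.60


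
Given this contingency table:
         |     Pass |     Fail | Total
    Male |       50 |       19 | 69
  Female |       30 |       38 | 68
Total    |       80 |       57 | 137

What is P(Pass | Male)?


P(Pass | Male) = 50/(50+19) = 50/69

P(Pass|Male) = 50/69 ≈ 72.46%


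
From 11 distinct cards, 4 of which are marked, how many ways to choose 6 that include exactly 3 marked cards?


Choose 3 of the 4 marked cards and 3 of the other 7 cards:
C(4,3)×C(7,3) = 4×35 = 140

140


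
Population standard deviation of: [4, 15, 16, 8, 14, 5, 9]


Mean = 71/7
  (4-71/7)²=1849/49
  (15-71/7)²=1156/49
  (16-71/7)²=1681/49
  (8-71/7)²=225/49
  (14-71/7)²=729/49
  (5-71/7)²=1296/49
  (9-71/7)²=64/49
Σ(x-μ)² = 1000/7
σ² = (1000/7)/7 = 1000/49

σ = √(1000/49) ≈ 4.5175


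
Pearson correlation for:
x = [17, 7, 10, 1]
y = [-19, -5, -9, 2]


n=4, Σx=35, Σy=-31, Σxy=-446, Σx²=439, Σy²=471
r = (4×(-446) - 35×(-31))/√((4×439 - 35²)(4×471 - (-31)²))
= -699/√(531×923) = -699/√490113 ≈ -699/700.0807 ≈ -0.9985

r ≈ -0.9985


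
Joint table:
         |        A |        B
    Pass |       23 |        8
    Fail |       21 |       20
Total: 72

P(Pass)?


P(Pass) = (23+8)/72 = 31/72

P(Pass) = 31/72 ≈ 43.06%


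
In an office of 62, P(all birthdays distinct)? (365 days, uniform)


P(all different) = Π(365-i)/365 for i=0..61
= (365/365)×(364/365)×...×(304/365)
= 0.004090

P ≈ 0.0041 ≈ 0.41%


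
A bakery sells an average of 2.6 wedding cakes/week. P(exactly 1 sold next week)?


Poisson(λ=2.6): P(X=1) = e^(-λ)×λ^k/k!
= e^(-2.6) × 2.6^1 / 1!
≈ 0.07427357821 × 2.6 / 1 ≈ 0.193111

P(X=1) ≈ 0.193111 ≈ 19.31%


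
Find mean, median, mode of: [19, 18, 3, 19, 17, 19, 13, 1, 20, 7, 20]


Sorted: [1, 3, 7, 13, 17, 18, 19, 19, 19, 20, 20]
Mean = 156/11
Median = 18
Freq: {19: 3, 18: 1, 3: 1, 17: 1, 13: 1, 1: 1, 20: 2, 7: 1}
Mode: [19]

Mean=156/11, Median=18, Mode=19


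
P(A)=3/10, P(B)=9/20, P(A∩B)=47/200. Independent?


P(A)×P(B) = 27/200
P(A∩B) = 47/200
Not equal → NOT independent

No, not independent


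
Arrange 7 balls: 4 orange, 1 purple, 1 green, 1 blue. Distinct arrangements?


7!/(4!×1!×1!×1!) = 210

210


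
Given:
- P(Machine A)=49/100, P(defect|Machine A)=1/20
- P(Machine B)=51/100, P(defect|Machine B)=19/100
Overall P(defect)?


P(B) = Σ P(B|Aᵢ)×P(Aᵢ)
  1/20×49/100 = 49/2000
  19/100×51/100 = 969/10000
Sum = 607/5000

P(defect) = 607/5000 ≈ 12.14%


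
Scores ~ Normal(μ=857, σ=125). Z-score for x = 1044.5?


z = (x - μ)/σ = (1044.5 - 857)/125 = 1.5

z = 1.5


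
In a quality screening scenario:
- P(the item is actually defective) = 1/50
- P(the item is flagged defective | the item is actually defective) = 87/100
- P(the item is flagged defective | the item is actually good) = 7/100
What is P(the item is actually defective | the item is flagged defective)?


Using Bayes' theorem:
P(A|B) = P(B|A)·P(A) / P(B)

P(the item is flagged defective) = 87/100 × 1/50 + 7/100 × 49/50
= 87/5000 + 343/5000 = 43/500

P(the item is actually defective|the item is flagged defective) = (87/5000) / (43/500) = 87/430

P(the item is actually defective|the item is flagged defective) = 87/430 ≈ 20.23%


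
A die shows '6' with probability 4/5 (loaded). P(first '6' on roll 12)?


Geometric: P(X=12) = (1-p)^(k-1)×p = (1/5)^11×4/5 = 4/244140625

P(X=12) = 4/244140625 ≈ 0.00%


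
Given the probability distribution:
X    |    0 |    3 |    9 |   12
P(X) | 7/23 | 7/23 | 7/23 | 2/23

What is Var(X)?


E[X] = 108/23
E[X²] = 918/23
Var(X) = E[X²] - (E[X])² = 918/23 - 11664/529 = 9450/529

Var(X) = 9450/529 ≈ 17.8639


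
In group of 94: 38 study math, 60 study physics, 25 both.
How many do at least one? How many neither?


|A∪B| = 38+60-25 = 73
Neither = 94-73 = 21

At least one: 73; Neither: 21


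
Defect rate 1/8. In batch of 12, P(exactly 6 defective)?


Binomial: P(X=6) = C(12,6)×p^6×(1-p)^6
= 924 × 1/262144 × 117649/262144 = 27176919/17179869184

P(X=6) = 27176919/17179869184 ≈ 0.16%


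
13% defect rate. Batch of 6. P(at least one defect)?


P(all good) = (87/100)^6 = 433626201009/1000000000000
P(≥1 defect) = 566373798991/1000000000000

P = 566373798991/1000000000000 ≈ 56.64%


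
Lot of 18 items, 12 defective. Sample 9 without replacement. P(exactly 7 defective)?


Hypergeometric: C(12,7)×C(6,2)/C(18,9)
= 792×15/48620 = 54/221

P(X=7) = 54/221 ≈ 24.43%


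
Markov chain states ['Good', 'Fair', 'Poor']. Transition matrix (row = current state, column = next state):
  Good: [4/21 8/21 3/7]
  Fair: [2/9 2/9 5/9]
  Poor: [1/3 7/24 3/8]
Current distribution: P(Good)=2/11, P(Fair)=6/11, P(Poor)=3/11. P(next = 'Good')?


P(next=Good) = Σᵢ P(now=i)×P(i→Good)
= 2/11×4/21 + 6/11×2/9 + 3/11×1/3
= 8/231 + 4/33 + 1/11 = 19/77

P = 19/77 ≈ 0.2468


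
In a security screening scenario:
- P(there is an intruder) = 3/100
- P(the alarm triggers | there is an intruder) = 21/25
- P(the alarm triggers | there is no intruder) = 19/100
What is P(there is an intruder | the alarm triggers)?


Using Bayes' theorem:
P(A|B) = P(B|A)·P(A) / P(B)

P(the alarm triggers) = 21/25 × 3/100 + 19/100 × 97/100
= 63/2500 + 1843/10000 = 419/2000

P(there is an intruder|the alarm triggers) = (63/2500) / (419/2000) = 252/2095

P(there is an intruder|the alarm triggers) = 252/2095 ≈ 12.03%


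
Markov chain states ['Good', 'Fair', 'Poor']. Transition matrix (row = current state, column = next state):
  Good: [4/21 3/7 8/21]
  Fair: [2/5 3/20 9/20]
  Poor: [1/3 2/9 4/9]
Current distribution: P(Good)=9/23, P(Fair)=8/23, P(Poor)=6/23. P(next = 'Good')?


P(next=Good) = Σᵢ P(now=i)×P(i→Good)
= 9/23×4/21 + 8/23×2/5 + 6/23×1/3
= 12/161 + 16/115 + 2/23 = 242/805

P = 242/805 ≈ 0.3006


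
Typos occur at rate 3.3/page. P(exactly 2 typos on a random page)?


Poisson(λ=3.3): P(X=2) = e^(-λ)×λ^k/k!
= e^(-3.3) × 3.3^2 / 2!
≈ 0.0368831674 × 10.89 / 2 ≈ 0.200829

P(X=2) ≈ 0.200829 ≈ 20.08%


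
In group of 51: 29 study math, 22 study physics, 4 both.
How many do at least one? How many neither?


|A∪B| = 29+22-4 = 47
Neither = 51-47 = 4

At least one: 47; Neither: 4


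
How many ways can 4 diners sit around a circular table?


Circular arrangements of 4 distinct objects: fix one position to break rotational symmetry.
(n-1)! = 3! = 6

6


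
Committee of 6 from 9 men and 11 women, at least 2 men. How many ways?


Count by #men:
  2M,4W: C(9,2)×C(11,4)=11880
  3M,3W: C(9,3)×C(11,3)=13860
  4M,2W: C(9,4)×C(11,2)=6930
  5M,1W: C(9,5)×C(11,1)=1386
  6M,0W: C(9,6)×C(11,0)=84
Total = 34140

34140


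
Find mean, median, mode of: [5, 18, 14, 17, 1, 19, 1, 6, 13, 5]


Sorted: [1, 1, 5, 5, 6, 13, 14, 17, 18, 19]
Mean = 99/10
Median = 19/2
Freq: {5: 2, 18: 1, 14: 1, 17: 1, 1: 2, 19: 1, 6: 1, 13: 1}
Mode: [1, 5]

Mean=99/10, Median=19/2, Mode=[1, 5]
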